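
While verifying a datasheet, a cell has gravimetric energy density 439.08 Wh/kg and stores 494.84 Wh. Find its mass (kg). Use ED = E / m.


m = E / ED = 494.84 / 439.08 = 1.127 kg

1.127 kg


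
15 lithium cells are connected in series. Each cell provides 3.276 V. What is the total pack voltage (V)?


Series voltages add: 15 * 3.276 V = 49.14 V

49.14 V


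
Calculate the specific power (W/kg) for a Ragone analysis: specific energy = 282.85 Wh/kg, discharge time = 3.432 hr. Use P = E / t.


Specific power = 282.85 Wh/kg / 3.432 hr = 82.42 W/kg

82.42 W/kg


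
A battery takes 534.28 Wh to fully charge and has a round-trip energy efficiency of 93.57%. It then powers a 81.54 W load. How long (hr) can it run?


Step 1: E_discharge = eta/100 * E_charge = 93.57/100 * 534.28 = 499.93 Wh
Step 2: t = E_discharge / P = 499.93 / 81.54 = 6.131 hr

6.131 hr


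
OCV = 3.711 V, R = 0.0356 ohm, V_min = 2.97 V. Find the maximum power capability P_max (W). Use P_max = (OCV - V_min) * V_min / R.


P_max = (OCV - V_min) * V_min / R = (3.711 - 2.97) * 2.97 / 0.0356 = 0.741 * 2.97 / 0.0356 = 61.82 W

61.82 W


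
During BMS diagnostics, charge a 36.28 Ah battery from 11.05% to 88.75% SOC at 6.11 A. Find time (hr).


Step 1: dSOC = 88.75% - 11.05% = 77.7%
Step 2: delta_Ah = 36.28 * 77.7 / 100 = 28.19 Ah
Step 3: t = 28.19 / 6.11 = 4.614 hr

4.614 hr


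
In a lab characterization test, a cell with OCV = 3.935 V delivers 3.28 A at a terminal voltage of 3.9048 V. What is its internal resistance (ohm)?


R = (OCV - V) / I = (3.935 - 3.9048) / 3.28 = 0.009207 ohm

0.009207 ohm


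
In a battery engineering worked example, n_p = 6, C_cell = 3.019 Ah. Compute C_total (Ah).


C_total = 6 * 3.019 = 18.114 Ah

18.114 Ah


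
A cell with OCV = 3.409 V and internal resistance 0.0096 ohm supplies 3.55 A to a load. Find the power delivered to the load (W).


Step 1: V_terminal = OCV - I*R = 3.409 - 3.55 * 0.0096 = 3.3749 V
Step 2: P_out = V_terminal * I = 3.3749 * 3.55 = 11.98 W

11.98 W


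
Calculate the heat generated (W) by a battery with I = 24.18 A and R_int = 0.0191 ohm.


I^2 = 584.67
Q = 584.67 * 0.0191 = 11.17 W

11.17 W


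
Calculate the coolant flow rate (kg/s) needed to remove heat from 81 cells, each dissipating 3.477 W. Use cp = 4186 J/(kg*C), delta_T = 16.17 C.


Step 1: Total heat Q = 81 * 3.477 W = 281.64 W
Step 2: denom = cp * dT = 4186 * 16.17 = 67688
Step 3: m_dot = 281.64 / 67688 = 0.004161 kg/s

0.004161 kg/s


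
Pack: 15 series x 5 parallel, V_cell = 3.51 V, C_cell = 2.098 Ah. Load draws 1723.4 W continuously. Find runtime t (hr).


Step 1: E_pack = Ns * V_cell * Np * C_cell = 15 * 3.51 * 5 * 2.098 = 552.3 Wh
Step 2: t = E_pack / P = 552.3 / 1723.4 = 0.3205 hr

0.3205 hr


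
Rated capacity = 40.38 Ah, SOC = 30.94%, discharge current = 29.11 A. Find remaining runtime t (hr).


Step 1: remaining = SOC/100 * C_total = 30.94/100 * 40.38 = 12.494 Ah
Step 2: t = remaining / I = 12.494 / 29.11 = 0.4292 hr

0.4292 hr


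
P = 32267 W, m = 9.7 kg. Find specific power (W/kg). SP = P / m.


SP = P / m = 32267 / 9.7 = 3326 W/kg

3326 W/kg


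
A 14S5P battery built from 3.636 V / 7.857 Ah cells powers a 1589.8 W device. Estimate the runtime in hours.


Step 1: E_pack = Ns * V_cell * Np * C_cell = 14 * 3.636 * 5 * 7.857 = 1999.8 Wh
Step 2: t = E_pack / P = 1999.8 / 1589.8 = 1.258 hr

1.258 hr


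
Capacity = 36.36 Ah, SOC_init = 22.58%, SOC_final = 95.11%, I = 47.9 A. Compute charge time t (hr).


delta_Ah = 36.36 * (95.11 - 22.58) / 100 = 26.372 Ah
t = delta_Ah / I = 26.372 / 47.9 = 0.5506 hr

0.5506 hr


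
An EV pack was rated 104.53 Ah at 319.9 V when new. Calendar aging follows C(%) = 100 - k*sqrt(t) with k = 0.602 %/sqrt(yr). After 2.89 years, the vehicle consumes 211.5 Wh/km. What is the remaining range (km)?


Step 1: capacity retention = 100 - 0.602 * sqrt(2.89) = 100 - 0.602 * 1.7 = 98.977%
Step 2: C_now = 104.53 * 98.977/100 = 103.46 Ah
Step 3: E_pack = V * C_now = 319.9 * 103.46 = 33097 Wh
Step 4: range = E_pack / consumption = 33097 / 211.5 = 156.5 km

156.5 km


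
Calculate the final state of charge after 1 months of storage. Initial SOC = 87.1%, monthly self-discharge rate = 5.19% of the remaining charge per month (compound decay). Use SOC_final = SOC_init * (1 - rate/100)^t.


Monthly retention factor = 1 - 5.19/100 = 0.9481
Over 1 months: factor^1 = 0.9481
SOC_final = 87.1 * 0.9481 = 82.58%

82.58%


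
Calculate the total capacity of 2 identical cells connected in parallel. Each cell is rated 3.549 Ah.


Parallel capacities add: 2 * 3.549 Ah = 7.098 Ah

7.098 Ah


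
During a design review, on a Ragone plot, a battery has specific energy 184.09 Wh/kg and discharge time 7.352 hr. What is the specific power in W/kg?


Specific power = 184.09 Wh/kg / 7.352 hr = 25.04 W/kg

25.04 W/kg


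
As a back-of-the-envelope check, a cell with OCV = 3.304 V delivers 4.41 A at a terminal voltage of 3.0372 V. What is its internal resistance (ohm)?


R = (OCV - V) / I = (3.304 - 3.0372) / 4.41 = 0.06050 ohm

0.06050 ohm


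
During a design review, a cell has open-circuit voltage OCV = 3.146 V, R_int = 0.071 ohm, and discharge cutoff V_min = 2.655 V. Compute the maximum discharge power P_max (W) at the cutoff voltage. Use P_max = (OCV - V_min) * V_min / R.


P_max = (OCV - V_min) * V_min / R = (3.146 - 2.655) * 2.655 / 0.071 = 0.491 * 2.655 / 0.071 = 18.36 W

18.36 W


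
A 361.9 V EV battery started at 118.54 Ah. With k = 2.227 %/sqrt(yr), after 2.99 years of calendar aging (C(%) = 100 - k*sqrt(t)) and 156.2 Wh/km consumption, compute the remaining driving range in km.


Step 1: capacity retention = 100 - 2.227 * sqrt(2.99) = 100 - 2.227 * 1.7292 = 96.149%
Step 2: C_now = 118.54 * 96.149/100 = 113.98 Ah
Step 3: E_pack = V * C_now = 361.9 * 113.98 = 41249 Wh
Step 4: range = E_pack / consumption = 41249 / 156.2 = 264.1 km

264.1 km


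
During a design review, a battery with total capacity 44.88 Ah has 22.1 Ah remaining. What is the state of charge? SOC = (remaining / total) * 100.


SOC = (remaining / total) * 100 = (22.1 / 44.88) * 100 = 49.24%

49.24%


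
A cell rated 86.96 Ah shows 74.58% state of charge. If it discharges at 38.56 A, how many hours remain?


Step 1: remaining = SOC/100 * C_total = 74.58/100 * 86.96 = 64.855 Ah
Step 2: t = remaining / I = 64.855 / 38.56 = 1.682 hr

1.682 hr


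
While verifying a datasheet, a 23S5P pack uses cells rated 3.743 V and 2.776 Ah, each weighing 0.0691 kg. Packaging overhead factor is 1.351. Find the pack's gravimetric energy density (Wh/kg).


Step 1: V_pack = 23 * 3.743 = 86.089 V
Step 2: C_pack = 5 * 2.776 = 13.88 Ah
Step 3: E_pack = V_pack * C_pack = 86.089 * 13.88 = 1194.9 Wh
Step 4: m_pack = 23 * 5 * 0.0691 * 1.351 = 10.736 kg
Step 5: ED = E_pack / m_pack = 1194.9 / 10.736 = 111.3 Wh/kg

111.3 Wh/kg


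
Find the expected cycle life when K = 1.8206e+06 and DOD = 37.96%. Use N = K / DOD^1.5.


Step 1: DOD^1.5 = 37.96^1.5 = 233.88
Step 2: N = 1.8206e+06 / 233.88 = 7784 cycles

7784 cycles


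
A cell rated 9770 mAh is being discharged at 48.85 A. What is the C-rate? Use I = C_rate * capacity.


Convert: capacity = 9770 mAh = 9.77 Ah
Rearranging: C_rate = 48.85 / 9.77 = 5C

5C


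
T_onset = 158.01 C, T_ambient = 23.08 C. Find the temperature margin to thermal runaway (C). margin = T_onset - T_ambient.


margin = T_onset - T_ambient = 158.01 - 23.08 = 134.93 C

134.93 C


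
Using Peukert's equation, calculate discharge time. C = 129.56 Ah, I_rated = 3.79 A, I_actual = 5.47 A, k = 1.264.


Step 1: t_rated = C / I_rated = 129.56 / 3.79 = 34.185 hr
Step 2: ratio = 3.79 / 5.47 = 0.69287
Step 3: ratio^k = 0.69287^1.264 = 0.6289
Step 4: t = t_rated * ratio^k = 34.185 * 0.6289 = 21.50 hr

21.50 hr


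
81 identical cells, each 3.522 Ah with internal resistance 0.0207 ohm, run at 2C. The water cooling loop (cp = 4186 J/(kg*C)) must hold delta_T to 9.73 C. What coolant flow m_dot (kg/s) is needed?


Step 1: I = 2 * 3.522 = 7.044 A
Step 2: Q_cell = I^2 * R = 7.044^2 * 0.0207 = 1.0271 W
Step 3: Q_total = 81 * 1.0271 = 83.195 W
Step 4: m_dot = Q_total / (cp * dT) = 83.195 / (4186 * 9.73) = 0.002043 kg/s

0.002043 kg/s


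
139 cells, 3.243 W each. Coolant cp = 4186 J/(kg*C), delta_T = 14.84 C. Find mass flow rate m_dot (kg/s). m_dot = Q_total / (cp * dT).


Q_total = 139 * 3.243 = 450.78 W
m_dot = Q_total / (cp * dT) = 450.78 / (4186 * 14.84) = 0.007257 kg/s

0.007257 kg/s


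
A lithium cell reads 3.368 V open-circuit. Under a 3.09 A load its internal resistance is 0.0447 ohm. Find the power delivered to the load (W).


Step 1: V_terminal = OCV - I*R = 3.368 - 3.09 * 0.0447 = 3.2299 V
Step 2: P_out = V_terminal * I = 3.2299 * 3.09 = 9.980 W

9.980 W


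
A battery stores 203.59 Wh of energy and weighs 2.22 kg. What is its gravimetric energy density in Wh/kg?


Specific energy = 203.59 Wh / 2.22 kg = 91.71 Wh/kg

91.71 Wh/kg


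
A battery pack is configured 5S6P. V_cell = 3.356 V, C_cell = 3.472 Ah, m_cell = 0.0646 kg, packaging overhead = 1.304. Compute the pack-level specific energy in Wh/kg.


Step 1: V_pack = 5 * 3.356 = 16.78 V
Step 2: C_pack = 6 * 3.472 = 20.832 Ah
Step 3: E_pack = V_pack * C_pack = 16.78 * 20.832 = 349.56 Wh
Step 4: m_pack = 5 * 6 * 0.0646 * 1.304 = 2.5272 kg
Step 5: ED = E_pack / m_pack = 349.56 / 2.5272 = 138.3 Wh/kg

138.3 Wh/kg


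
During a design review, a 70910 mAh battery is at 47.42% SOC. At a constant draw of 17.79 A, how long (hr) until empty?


Convert: C_total = 70910 mAh = 70.91 Ah
Step 1: remaining = SOC/100 * C_total = 47.42/100 * 70.91 = 33.626 Ah
Step 2: t = remaining / I = 33.626 / 17.79 = 1.890 hr

1.890 hr


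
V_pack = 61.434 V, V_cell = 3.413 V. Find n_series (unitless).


n = V_pack / V_cell = 61.434 / 3.413 = 18

18


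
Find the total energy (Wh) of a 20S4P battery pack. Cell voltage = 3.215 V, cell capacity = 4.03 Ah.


E = Ns * Vcell * Np * Ccell = 20 * 3.215 * 4 * 4.03 = 1037 Wh

1037 Wh


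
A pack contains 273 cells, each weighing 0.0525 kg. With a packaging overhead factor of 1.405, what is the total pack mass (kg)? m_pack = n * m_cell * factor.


m_pack = n * m_cell * overhead = 273 * 0.0525 * 1.405 = 20.14 kg

20.14 kg


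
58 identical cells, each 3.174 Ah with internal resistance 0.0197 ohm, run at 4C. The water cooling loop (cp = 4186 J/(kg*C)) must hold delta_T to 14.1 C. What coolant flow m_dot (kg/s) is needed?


Step 1: I = 4 * 3.174 = 12.696 A
Step 2: Q_cell = I^2 * R = 12.696^2 * 0.0197 = 3.1754 W
Step 3: Q_total = 58 * 3.1754 = 184.17 W
Step 4: m_dot = Q_total / (cp * dT) = 184.17 / (4186 * 14.1) = 0.003120 kg/s

0.003120 kg/s


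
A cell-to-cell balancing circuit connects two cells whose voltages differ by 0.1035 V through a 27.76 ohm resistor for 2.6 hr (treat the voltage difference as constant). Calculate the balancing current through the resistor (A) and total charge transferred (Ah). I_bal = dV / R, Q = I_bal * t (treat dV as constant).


First, Ohm's law: I_bal = 0.1035 V / 27.76 ohm = 0.0037284 A
Then Q = I * t = 0.0037284 A * 2.6 hr = 0.009694 Ah

I=0.0037284 A, Q=0.009694 Ah


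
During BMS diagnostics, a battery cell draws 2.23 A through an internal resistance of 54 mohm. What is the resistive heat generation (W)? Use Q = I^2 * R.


Convert: R = 54 mohm = 0.054 ohm
Q = I^2 * R = 2.23^2 * 0.054 = 0.2685 W

0.2685 W


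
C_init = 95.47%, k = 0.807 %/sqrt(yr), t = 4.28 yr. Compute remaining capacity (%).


Step 1: sqrt(4.28 yr) = 2.0688
Step 2: drop = 0.807 * 2.0688 = 1.6695
Step 3: C_final = 95.47 - 1.6695 = 93.80%

93.80%


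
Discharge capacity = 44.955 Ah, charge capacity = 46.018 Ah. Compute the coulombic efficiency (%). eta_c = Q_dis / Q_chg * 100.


Coulombic efficiency = 44.955/46.018 * 100% = 97.69%

97.69%


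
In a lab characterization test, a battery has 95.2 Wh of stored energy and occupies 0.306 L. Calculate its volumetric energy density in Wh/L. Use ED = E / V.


ED = E / V = 95.2 / 0.306 = 311.1 Wh/L

311.1 Wh/L


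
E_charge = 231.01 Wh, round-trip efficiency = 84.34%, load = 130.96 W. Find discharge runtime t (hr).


Step 1: E_discharge = eta/100 * E_charge = 84.34/100 * 231.01 = 194.83 Wh
Step 2: t = E_discharge / P = 194.83 / 130.96 = 1.488 hr

1.488 hr


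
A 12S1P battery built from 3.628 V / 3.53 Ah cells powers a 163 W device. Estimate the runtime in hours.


Step 1: E_pack = Ns * V_cell * Np * C_cell = 12 * 3.628 * 1 * 3.53 = 153.68 Wh
Step 2: t = E_pack / P = 153.68 / 163 = 0.9428 hr

0.9428 hr


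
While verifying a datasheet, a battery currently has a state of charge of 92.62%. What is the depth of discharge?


Complement of SOC: DOD = 100% - 92.62% = 7.38%

7.38%


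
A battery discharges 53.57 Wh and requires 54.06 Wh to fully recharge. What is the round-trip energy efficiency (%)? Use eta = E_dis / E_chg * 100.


eta_e = E_dis / E_chg * 100 = 53.57 / 54.06 * 100 = 99.09%

99.09%


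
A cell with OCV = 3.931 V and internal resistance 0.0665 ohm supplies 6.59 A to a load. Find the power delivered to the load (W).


Step 1: V_terminal = OCV - I*R = 3.931 - 6.59 * 0.0665 = 3.4928 V
Step 2: P_out = V_terminal * I = 3.4928 * 6.59 = 23.02 W

23.02 W


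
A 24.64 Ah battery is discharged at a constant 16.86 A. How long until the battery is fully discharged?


t = capacity / current = 24.64 / 16.86 = 1.461 hr

1.461 hr


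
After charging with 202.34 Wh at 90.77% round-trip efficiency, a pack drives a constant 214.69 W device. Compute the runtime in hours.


Step 1: E_discharge = eta/100 * E_charge = 90.77/100 * 202.34 = 183.66 Wh
Step 2: t = E_discharge / P = 183.66 / 214.69 = 0.8555 hr

0.8555 hr


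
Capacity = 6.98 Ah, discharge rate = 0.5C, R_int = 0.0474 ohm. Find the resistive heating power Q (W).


Step 1: I = C_rate * capacity = 0.5 * 6.98 = 3.49 A
Step 2: Q = I^2 * R = 3.49^2 * 0.0474 = 12.18 * 0.0474 = 0.5773 W

0.5773 W


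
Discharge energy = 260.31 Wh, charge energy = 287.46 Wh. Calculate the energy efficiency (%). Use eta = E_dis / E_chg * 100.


eta_e = E_dis / E_chg * 100 = 260.31 / 287.46 * 100 = 90.56%

90.56%


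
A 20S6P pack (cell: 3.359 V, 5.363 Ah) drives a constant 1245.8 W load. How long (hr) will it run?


Step 1: E_pack = Ns * V_cell * Np * C_cell = 20 * 3.359 * 6 * 5.363 = 2161.7 Wh
Step 2: t = E_pack / P = 2161.7 / 1245.8 = 1.735 hr

1.735 hr


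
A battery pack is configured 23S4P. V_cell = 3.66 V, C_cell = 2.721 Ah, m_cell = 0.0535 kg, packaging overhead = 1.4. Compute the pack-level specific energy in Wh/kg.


Step 1: V_pack = 23 * 3.66 = 84.18 V
Step 2: C_pack = 4 * 2.721 = 10.884 Ah
Step 3: E_pack = V_pack * C_pack = 84.18 * 10.884 = 916.22 Wh
Step 4: m_pack = 23 * 4 * 0.0535 * 1.4 = 6.8908 kg
Step 5: ED = E_pack / m_pack = 916.22 / 6.8908 = 133.0 Wh/kg

133.0 Wh/kg


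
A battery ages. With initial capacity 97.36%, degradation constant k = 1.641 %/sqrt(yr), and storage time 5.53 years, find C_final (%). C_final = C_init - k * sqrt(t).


Step 1: sqrt(5.53 yr) = 2.3516
Step 2: drop = 1.641 * 2.3516 = 3.859
Step 3: C_final = 97.36 - 3.859 = 93.50%

93.50%


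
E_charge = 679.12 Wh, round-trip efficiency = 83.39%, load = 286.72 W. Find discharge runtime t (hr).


Step 1: E_discharge = eta/100 * E_charge = 83.39/100 * 679.12 = 566.32 Wh
Step 2: t = E_discharge / P = 566.32 / 286.72 = 1.975 hr

1.975 hr


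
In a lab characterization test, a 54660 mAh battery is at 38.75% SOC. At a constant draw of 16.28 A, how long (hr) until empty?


Convert: C_total = 54660 mAh = 54.66 Ah
Step 1: remaining = SOC/100 * C_total = 38.75/100 * 54.66 = 21.181 Ah
Step 2: t = remaining / I = 21.181 / 16.28 = 1.301 hr

1.301 hr


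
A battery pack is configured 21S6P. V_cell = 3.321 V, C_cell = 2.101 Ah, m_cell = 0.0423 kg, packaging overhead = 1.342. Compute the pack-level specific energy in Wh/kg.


Step 1: V_pack = 21 * 3.321 = 69.741 V
Step 2: C_pack = 6 * 2.101 = 12.606 Ah
Step 3: E_pack = V_pack * C_pack = 69.741 * 12.606 = 879.16 Wh
Step 4: m_pack = 21 * 6 * 0.0423 * 1.342 = 7.1526 kg
Step 5: ED = E_pack / m_pack = 879.16 / 7.1526 = 122.9 Wh/kg

122.9 Wh/kg


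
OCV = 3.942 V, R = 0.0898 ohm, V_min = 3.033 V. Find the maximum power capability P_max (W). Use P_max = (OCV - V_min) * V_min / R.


P_max = (OCV - V_min) * V_min / R = (3.942 - 3.033) * 3.033 / 0.0898 = 0.909 * 3.033 / 0.0898 = 30.70 W

30.70 W


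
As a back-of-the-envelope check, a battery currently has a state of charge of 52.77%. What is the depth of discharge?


Complement of SOC: DOD = 100% - 52.77% = 47.23%

47.23%


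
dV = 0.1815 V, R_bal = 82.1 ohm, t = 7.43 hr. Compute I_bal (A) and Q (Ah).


First, Ohm's law: I_bal = 0.1815 V / 82.1 ohm = 0.0022107 A
Then Q = I * t = 0.0022107 A * 7.43 hr = 0.01643 Ah

I=0.0022107 A, Q=0.01643 Ah


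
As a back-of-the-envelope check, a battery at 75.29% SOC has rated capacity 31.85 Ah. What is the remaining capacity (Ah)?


remaining = SOC / 100 * total = 75.29 / 100 * 31.85 = 23.98 Ah

23.98 Ah


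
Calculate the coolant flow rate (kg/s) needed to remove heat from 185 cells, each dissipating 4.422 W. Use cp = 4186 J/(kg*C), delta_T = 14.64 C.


Q_total = 185 * 4.422 = 818.07 W
m_dot = Q_total / (cp * dT) = 818.07 / (4186 * 14.64) = 0.01335 kg/s

0.01335 kg/s


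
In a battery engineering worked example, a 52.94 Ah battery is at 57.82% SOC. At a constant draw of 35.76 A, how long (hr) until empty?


Step 1: remaining = SOC/100 * C_total = 57.82/100 * 52.94 = 30.61 Ah
Step 2: t = remaining / I = 30.61 / 35.76 = 0.8560 hr

0.8560 hr


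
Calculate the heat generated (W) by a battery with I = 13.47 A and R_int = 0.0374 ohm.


Q = I^2 * R = 13.47^2 * 0.0374 = 6.786 W

6.786 W


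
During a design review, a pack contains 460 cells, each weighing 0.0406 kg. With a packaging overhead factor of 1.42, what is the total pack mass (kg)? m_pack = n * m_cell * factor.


Cell mass sum = 460 * 0.0406 = 18.676 kg
With overhead 1.42: m_pack = 18.676 * 1.42 = 26.52 kg

26.52 kg


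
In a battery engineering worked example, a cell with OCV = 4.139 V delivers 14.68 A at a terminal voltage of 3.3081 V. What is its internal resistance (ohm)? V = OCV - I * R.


R = (OCV - V) / I = (4.139 - 3.3081) / 14.68 = 0.05660 ohm

0.05660 ohm


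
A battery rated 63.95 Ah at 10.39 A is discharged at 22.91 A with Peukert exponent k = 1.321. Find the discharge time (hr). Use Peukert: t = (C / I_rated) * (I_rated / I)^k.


t_rated = C / I_rated = 63.95 / 10.39 = 6.155 hr
(I_rated/I)^k = (0.45351)^1.321 = 0.35184
t = t_rated * (I_rated/I)^k = 6.155 * 0.35184 = 2.166 hr

2.166 hr


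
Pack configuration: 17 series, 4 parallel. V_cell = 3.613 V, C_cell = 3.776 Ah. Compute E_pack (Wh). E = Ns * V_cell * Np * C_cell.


E = Ns * Vcell * Np * Ccell = 17 * 3.613 * 4 * 3.776 = 927.7 Wh

927.7 Wh


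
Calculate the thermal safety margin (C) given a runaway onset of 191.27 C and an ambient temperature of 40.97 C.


Safety margin = 191.27 C - 40.97 C = 150.3 C

150.3 C


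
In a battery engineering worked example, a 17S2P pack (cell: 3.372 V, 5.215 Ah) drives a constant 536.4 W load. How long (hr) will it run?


Step 1: E_pack = Ns * V_cell * Np * C_cell = 17 * 3.372 * 2 * 5.215 = 597.89 Wh
Step 2: t = E_pack / P = 597.89 / 536.4 = 1.115 hr

1.115 hr


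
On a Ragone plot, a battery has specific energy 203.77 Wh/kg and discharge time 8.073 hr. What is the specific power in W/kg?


P_specific = E / t = 203.77 / 8.073 = 25.24 W/kg

25.24 W/kg


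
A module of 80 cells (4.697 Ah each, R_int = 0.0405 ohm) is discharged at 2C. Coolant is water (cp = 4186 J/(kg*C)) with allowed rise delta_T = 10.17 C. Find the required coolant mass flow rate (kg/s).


Step 1: I = 2 * 4.697 = 9.394 A
Step 2: Q_cell = I^2 * R = 9.394^2 * 0.0405 = 3.574 W
Step 3: Q_total = 80 * 3.574 = 285.92 W
Step 4: m_dot = Q_total / (cp * dT) = 285.92 / (4186 * 10.17) = 0.006716 kg/s

0.006716 kg/s


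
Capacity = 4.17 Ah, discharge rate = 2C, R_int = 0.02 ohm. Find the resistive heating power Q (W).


Step 1: I = C_rate * capacity = 2 * 4.17 = 8.34 A
Step 2: Q = I^2 * R = 8.34^2 * 0.02 = 69.556 * 0.02 = 1.391 W

1.391 W


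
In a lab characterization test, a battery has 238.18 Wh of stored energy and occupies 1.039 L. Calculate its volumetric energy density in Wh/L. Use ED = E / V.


ED = E / V = 238.18 / 1.039 = 229.2 Wh/L

229.2 Wh/L


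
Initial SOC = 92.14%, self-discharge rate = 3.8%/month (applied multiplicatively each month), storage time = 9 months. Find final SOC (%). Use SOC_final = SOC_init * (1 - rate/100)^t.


Monthly retention factor = 1 - 3.8/100 = 0.962
Over 9 months: factor^9 = 0.70563
SOC_final = 92.14 * 0.70563 = 65.02%

65.02%


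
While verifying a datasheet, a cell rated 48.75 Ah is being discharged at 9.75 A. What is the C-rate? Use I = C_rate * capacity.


Rearranging: C_rate = 9.75 / 48.75 = 0.2C

0.2C


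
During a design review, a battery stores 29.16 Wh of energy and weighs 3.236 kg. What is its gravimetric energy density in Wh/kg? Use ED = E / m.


Specific energy = 29.16 Wh / 3.236 kg = 9.011 Wh/kg

9.011 Wh/kg


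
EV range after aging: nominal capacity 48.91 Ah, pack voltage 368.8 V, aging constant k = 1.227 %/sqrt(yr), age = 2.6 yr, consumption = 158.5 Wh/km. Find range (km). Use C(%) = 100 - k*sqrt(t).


Step 1: capacity retention = 100 - 1.227 * sqrt(2.6) = 100 - 1.227 * 1.6125 = 98.021%
Step 2: C_now = 48.91 * 98.021/100 = 47.942 Ah
Step 3: E_pack = V * C_now = 368.8 * 47.942 = 17681 Wh
Step 4: range = E_pack / consumption = 17681 / 158.5 = 111.6 km

111.6 km


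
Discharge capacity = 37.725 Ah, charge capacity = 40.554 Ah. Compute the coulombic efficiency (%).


Coulombic efficiency = 37.725/40.554 * 100% = 93.02%

93.02%


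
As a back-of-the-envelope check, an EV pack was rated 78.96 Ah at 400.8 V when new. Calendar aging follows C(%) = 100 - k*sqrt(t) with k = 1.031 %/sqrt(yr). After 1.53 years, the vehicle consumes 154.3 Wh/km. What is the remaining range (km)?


Step 1: capacity retention = 100 - 1.031 * sqrt(1.53) = 100 - 1.031 * 1.2369 = 98.725%
Step 2: C_now = 78.96 * 98.725/100 = 77.953 Ah
Step 3: E_pack = V * C_now = 400.8 * 77.953 = 31244 Wh
Step 4: range = E_pack / consumption = 31244 / 154.3 = 202.5 km

202.5 km


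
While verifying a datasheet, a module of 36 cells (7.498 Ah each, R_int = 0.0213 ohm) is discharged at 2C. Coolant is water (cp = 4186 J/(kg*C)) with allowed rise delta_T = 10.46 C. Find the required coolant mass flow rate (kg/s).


Step 1: I = 2 * 7.498 = 14.996 A
Step 2: Q_cell = I^2 * R = 14.996^2 * 0.0213 = 4.7899 W
Step 3: Q_total = 36 * 4.7899 = 172.44 W
Step 4: m_dot = Q_total / (cp * dT) = 172.44 / (4186 * 10.46) = 0.003938 kg/s

0.003938 kg/s


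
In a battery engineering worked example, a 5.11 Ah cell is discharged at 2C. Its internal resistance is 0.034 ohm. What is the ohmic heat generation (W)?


Step 1: I = C_rate * capacity = 2 * 5.11 = 10.22 A
Step 2: Q = I^2 * R = 10.22^2 * 0.034 = 104.45 * 0.034 = 3.551 W

3.551 W


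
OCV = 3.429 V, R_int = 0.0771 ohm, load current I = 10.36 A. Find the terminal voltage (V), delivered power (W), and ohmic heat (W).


Step 1: V_terminal = OCV - I*R = 3.429 - 10.36 * 0.0771 = 2.6302 V
Step 2: P_out = V_terminal * I = 2.6302 * 10.36 = 27.25 W
Step 3: Q = I^2 * R = 10.36^2 * 0.0771 = 8.275 W

V=2.6302 V, P=27.25 W, Q=8.275 W


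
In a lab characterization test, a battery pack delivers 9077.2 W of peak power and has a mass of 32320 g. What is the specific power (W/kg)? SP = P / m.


Convert: m = 32320 g = 32.32 kg
Specific power = 9077.2 W / 32.32 kg = 280.9 W/kg

280.9 W/kg


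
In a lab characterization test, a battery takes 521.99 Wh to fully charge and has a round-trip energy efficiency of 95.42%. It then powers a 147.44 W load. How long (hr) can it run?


Step 1: E_discharge = eta/100 * E_charge = 95.42/100 * 521.99 = 498.08 Wh
Step 2: t = E_discharge / P = 498.08 / 147.44 = 3.378 hr

3.378 hr


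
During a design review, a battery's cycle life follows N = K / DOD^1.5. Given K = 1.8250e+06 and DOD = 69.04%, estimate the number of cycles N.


DOD^1.5 = 573.66
N = K / DOD^1.5 = 1.8250e+06 / 573.66 = 3181

3181 cycles


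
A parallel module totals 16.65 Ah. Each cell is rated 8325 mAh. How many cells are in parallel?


Convert: C_cell = 8325 mAh = 8.325 Ah
n = C_total / C_cell = 16.65 / 8.325 = 2

2


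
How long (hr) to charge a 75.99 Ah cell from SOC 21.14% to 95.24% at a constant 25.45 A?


Step 1: dSOC = 95.24% - 21.14% = 74.1%
Step 2: delta_Ah = 75.99 * 74.1 / 100 = 56.309 Ah
Step 3: t = 56.309 / 25.45 = 2.213 hr

2.213 hr


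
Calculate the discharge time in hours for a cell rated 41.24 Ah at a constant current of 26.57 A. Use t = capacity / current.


t = capacity / current = 41.24 / 26.57 = 1.552 hr

1.552 hr


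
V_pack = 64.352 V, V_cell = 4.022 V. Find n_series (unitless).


n = V_pack / V_cell = 64.352 / 4.022 = 16

16


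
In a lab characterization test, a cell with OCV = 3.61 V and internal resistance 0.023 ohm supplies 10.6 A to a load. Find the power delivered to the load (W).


Step 1: V_terminal = OCV - I*R = 3.61 - 10.6 * 0.023 = 3.3662 V
Step 2: P_out = V_terminal * I = 3.3662 * 10.6 = 35.68 W

35.68 W


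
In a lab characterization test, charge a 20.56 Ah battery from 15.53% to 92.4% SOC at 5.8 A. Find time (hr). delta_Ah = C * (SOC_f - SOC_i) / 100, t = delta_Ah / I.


Step 1: dSOC = 92.4% - 15.53% = 76.87%
Step 2: delta_Ah = 20.56 * 76.87 / 100 = 15.804 Ah
Step 3: t = 15.804 / 5.8 = 2.725 hr

2.725 hr


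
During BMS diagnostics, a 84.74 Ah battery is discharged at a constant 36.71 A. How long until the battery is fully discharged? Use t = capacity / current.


Runtime = 84.74 Ah / 36.71 A = 2.308 hr

2.308 hr


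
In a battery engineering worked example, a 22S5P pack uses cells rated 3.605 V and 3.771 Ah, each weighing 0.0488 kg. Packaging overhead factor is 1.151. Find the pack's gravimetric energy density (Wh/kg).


Step 1: V_pack = 22 * 3.605 = 79.31 V
Step 2: C_pack = 5 * 3.771 = 18.855 Ah
Step 3: E_pack = V_pack * C_pack = 79.31 * 18.855 = 1495.4 Wh
Step 4: m_pack = 22 * 5 * 0.0488 * 1.151 = 6.1786 kg
Step 5: ED = E_pack / m_pack = 1495.4 / 6.1786 = 242.0 Wh/kg

242.0 Wh/kg


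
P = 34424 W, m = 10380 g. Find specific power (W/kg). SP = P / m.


Convert: m = 10380 g = 10.38 kg
SP = P / m = 34424 / 10.38 = 3316 W/kg

3316 W/kg


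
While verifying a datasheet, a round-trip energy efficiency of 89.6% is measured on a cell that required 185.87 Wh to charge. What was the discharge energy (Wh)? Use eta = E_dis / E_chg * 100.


E_dis = eta/100 * E_chg = 89.6/100 * 185.87 = 166.5 Wh

166.5 Wh


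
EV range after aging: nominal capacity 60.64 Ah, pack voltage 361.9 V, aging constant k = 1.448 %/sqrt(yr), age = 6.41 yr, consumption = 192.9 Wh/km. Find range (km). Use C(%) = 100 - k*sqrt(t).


Step 1: capacity retention = 100 - 1.448 * sqrt(6.41) = 100 - 1.448 * 2.5318 = 96.334%
Step 2: C_now = 60.64 * 96.334/100 = 58.417 Ah
Step 3: E_pack = V * C_now = 361.9 * 58.417 = 21141 Wh
Step 4: range = E_pack / consumption = 21141 / 192.9 = 109.6 km

109.6 km


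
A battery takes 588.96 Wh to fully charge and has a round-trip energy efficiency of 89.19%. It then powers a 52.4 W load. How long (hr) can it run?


Step 1: E_discharge = eta/100 * E_charge = 89.19/100 * 588.96 = 525.29 Wh
Step 2: t = E_discharge / P = 525.29 / 52.4 = 10.02 hr

10.02 hr


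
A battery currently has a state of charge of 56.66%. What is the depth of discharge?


DOD = 100 - SOC = 100 - 56.66 = 43.34%

43.34%


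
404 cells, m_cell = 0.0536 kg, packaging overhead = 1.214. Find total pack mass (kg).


m_pack = n * m_cell * overhead = 404 * 0.0536 * 1.214 = 26.29 kg

26.29 kg


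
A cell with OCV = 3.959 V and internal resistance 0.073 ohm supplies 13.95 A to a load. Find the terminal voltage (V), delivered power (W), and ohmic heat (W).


Step 1: V_terminal = OCV - I*R = 3.959 - 13.95 * 0.073 = 2.9407 V
Step 2: P_out = V_terminal * I = 2.9407 * 13.95 = 41.02 W
Step 3: Q = I^2 * R = 13.95^2 * 0.073 = 14.21 W

V=2.9407 V, P=41.02 W, Q=14.21 W


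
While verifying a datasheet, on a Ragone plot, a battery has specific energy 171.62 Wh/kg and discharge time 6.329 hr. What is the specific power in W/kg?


Specific power = 171.62 Wh/kg / 6.329 hr = 27.12 W/kg

27.12 W/kg


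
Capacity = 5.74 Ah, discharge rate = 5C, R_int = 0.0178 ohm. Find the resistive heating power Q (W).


Step 1: I = C_rate * capacity = 5 * 5.74 = 28.7 A
Step 2: Q = I^2 * R = 28.7^2 * 0.0178 = 823.69 * 0.0178 = 14.66 W

14.66 W


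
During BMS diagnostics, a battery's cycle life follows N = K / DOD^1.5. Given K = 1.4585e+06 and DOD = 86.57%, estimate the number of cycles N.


DOD^1.5 = 805.47
N = K / DOD^1.5 = 1.4585e+06 / 805.47 = 1811

1811 cycles


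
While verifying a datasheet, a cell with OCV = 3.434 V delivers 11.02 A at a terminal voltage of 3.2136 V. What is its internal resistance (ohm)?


R = (OCV - V) / I = (3.434 - 3.2136) / 11.02 = 0.02000 ohm

0.02000 ohm


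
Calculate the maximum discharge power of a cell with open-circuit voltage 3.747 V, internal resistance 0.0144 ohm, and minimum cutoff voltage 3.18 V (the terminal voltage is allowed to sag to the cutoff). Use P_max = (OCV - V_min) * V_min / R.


P_max = (OCV - V_min) * V_min / R = (3.747 - 3.18) * 3.18 / 0.0144 = 0.567 * 3.18 / 0.0144 = 125.2 W

125.2 W


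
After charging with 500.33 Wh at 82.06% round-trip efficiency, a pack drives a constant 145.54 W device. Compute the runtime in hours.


Step 1: E_discharge = eta/100 * E_charge = 82.06/100 * 500.33 = 410.57 Wh
Step 2: t = E_discharge / P = 410.57 / 145.54 = 2.821 hr

2.821 hr


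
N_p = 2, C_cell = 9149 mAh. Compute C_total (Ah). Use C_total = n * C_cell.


Convert: C_cell = 9149 mAh = 9.149 Ah
C_total = 2 * 9.149 = 18.298 Ah

18.298 Ah


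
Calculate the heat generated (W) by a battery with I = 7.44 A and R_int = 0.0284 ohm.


Q = I^2 * R = 7.44^2 * 0.0284 = 1.572 W

1.572 W


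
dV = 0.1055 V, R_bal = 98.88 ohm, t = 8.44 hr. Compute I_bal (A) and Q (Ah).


First, Ohm's law: I_bal = 0.1055 V / 98.88 ohm = 0.0010669 A
Then Q = I * t = 0.0010669 A * 8.44 hr = 0.009005 Ah

I=0.0010669 A, Q=0.009005 Ah


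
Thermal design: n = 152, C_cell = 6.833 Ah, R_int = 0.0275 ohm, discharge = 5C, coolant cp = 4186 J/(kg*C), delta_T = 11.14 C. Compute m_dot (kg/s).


Step 1: I = 5 * 6.833 = 34.165 A
Step 2: Q_cell = I^2 * R = 34.165^2 * 0.0275 = 32.099 W
Step 3: Q_total = 152 * 32.099 = 4879 W
Step 4: m_dot = Q_total / (cp * dT) = 4879 / (4186 * 11.14) = 0.1046 kg/s

0.1046 kg/s


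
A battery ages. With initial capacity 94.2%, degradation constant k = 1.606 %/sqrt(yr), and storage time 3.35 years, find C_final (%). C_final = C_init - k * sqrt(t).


Step 1: sqrt(3.35 yr) = 1.8303
Step 2: drop = 1.606 * 1.8303 = 2.9395
Step 3: C_final = 94.2 - 2.9395 = 91.26%

91.26%


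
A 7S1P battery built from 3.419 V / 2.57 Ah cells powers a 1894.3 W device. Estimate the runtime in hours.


Step 1: E_pack = Ns * V_cell * Np * C_cell = 7 * 3.419 * 1 * 2.57 = 61.508 Wh
Step 2: t = E_pack / P = 61.508 / 1894.3 = 0.03247 hr

0.03247 hr


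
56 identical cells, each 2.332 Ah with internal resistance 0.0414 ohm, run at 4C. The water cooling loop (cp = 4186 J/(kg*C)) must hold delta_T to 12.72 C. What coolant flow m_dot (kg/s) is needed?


Step 1: I = 4 * 2.332 = 9.328 A
Step 2: Q_cell = I^2 * R = 9.328^2 * 0.0414 = 3.6023 W
Step 3: Q_total = 56 * 3.6023 = 201.73 W
Step 4: m_dot = Q_total / (cp * dT) = 201.73 / (4186 * 12.72) = 0.003789 kg/s

0.003789 kg/s


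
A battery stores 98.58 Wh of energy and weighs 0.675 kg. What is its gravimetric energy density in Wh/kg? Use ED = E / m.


ED = E / m = 98.58 / 0.675 = 146.0 Wh/kg

146.0 Wh/kg


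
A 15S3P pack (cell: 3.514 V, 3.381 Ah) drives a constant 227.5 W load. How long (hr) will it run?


Step 1: E_pack = Ns * V_cell * Np * C_cell = 15 * 3.514 * 3 * 3.381 = 534.64 Wh
Step 2: t = E_pack / P = 534.64 / 227.5 = 2.350 hr

2.350 hr


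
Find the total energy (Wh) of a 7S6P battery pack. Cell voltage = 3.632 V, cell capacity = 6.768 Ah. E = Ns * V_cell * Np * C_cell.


E = Ns * Vcell * Np * Ccell = 7 * 3.632 * 6 * 6.768 = 1032 Wh

1032 Wh


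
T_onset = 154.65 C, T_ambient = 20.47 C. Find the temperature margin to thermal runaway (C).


Safety margin = 154.65 C - 20.47 C = 134.18 C

134.18 C


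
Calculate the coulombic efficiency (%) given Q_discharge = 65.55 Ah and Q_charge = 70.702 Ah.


eta_c = Q_dis / Q_chg * 100 = 65.55 / 70.702 * 100 = 92.71%

92.71%


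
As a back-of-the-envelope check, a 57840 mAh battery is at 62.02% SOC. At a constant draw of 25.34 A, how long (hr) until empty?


Convert: C_total = 57840 mAh = 57.84 Ah
Step 1: remaining = SOC/100 * C_total = 62.02/100 * 57.84 = 35.872 Ah
Step 2: t = remaining / I = 35.872 / 25.34 = 1.416 hr

1.416 hr


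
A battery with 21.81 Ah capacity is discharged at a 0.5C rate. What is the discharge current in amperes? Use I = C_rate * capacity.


I = C_rate * capacity = 0.5 * 21.81 = 10.905 A

10.905 A


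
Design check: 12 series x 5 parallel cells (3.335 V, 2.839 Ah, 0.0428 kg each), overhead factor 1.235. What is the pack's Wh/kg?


Step 1: V_pack = 12 * 3.335 = 40.02 V
Step 2: C_pack = 5 * 2.839 = 14.195 Ah
Step 3: E_pack = V_pack * C_pack = 40.02 * 14.195 = 568.08 Wh
Step 4: m_pack = 12 * 5 * 0.0428 * 1.235 = 3.1715 kg
Step 5: ED = E_pack / m_pack = 568.08 / 3.1715 = 179.1 Wh/kg

179.1 Wh/kg


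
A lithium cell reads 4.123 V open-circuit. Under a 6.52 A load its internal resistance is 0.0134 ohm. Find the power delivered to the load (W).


Step 1: V_terminal = OCV - I*R = 4.123 - 6.52 * 0.0134 = 4.0356 V
Step 2: P_out = V_terminal * I = 4.0356 * 6.52 = 26.31 W

26.31 W


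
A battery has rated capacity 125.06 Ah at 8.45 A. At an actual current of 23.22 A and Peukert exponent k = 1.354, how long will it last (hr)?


Step 1: t_rated = C / I_rated = 125.06 / 8.45 = 14.8 hr
Step 2: ratio = 8.45 / 23.22 = 0.36391
Step 3: ratio^k = 0.36391^1.354 = 0.25444
Step 4: t = t_rated * ratio^k = 14.8 * 0.25444 = 3.766 hr

3.766 hr


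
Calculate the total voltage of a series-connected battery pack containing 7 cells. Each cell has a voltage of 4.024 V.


With 7 cells in series at 4.024 V each, V_pack = 28.168 V

28.168 V


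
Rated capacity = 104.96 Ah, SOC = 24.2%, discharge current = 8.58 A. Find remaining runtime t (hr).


Step 1: remaining = SOC/100 * C_total = 24.2/100 * 104.96 = 25.4 Ah
Step 2: t = remaining / I = 25.4 / 8.58 = 2.960 hr

2.960 hr


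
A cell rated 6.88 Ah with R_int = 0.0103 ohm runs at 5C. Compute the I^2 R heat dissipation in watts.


Step 1: I = C_rate * capacity = 5 * 6.88 = 34.4 A
Step 2: Q = I^2 * R = 34.4^2 * 0.0103 = 1183.4 * 0.0103 = 12.19 W

12.19 W


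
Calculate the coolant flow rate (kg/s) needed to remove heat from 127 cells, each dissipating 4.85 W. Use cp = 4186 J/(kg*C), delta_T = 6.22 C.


Q_total = 127 * 4.85 = 615.95 W
m_dot = Q_total / (cp * dT) = 615.95 / (4186 * 6.22) = 0.02366 kg/s

0.02366 kg/s


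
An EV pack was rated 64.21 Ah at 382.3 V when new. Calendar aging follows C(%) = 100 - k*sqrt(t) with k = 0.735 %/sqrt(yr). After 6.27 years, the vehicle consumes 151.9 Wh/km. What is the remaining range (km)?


Step 1: capacity retention = 100 - 0.735 * sqrt(6.27) = 100 - 0.735 * 2.504 = 98.16%
Step 2: C_now = 64.21 * 98.16/100 = 63.029 Ah
Step 3: E_pack = V * C_now = 382.3 * 63.029 = 24096 Wh
Step 4: range = E_pack / consumption = 24096 / 151.9 = 158.6 km

158.6 km


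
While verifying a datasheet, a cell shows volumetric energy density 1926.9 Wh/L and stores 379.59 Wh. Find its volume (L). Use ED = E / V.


V = E / ED = 379.59 / 1926.9 = 0.1970 L

0.1970 L


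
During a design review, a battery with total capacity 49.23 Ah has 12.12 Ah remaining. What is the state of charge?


SOC% = 12.12 / 49.23 * 100 = 24.62%

24.62%


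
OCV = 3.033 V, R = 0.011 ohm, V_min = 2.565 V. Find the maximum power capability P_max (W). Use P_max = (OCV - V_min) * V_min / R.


P_max = (OCV - V_min) * V_min / R = (3.033 - 2.565) * 2.565 / 0.011 = 0.468 * 2.565 / 0.011 = 109.1 W

109.1 W


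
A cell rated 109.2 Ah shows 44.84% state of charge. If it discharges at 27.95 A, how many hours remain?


Step 1: remaining = SOC/100 * C_total = 44.84/100 * 109.2 = 48.965 Ah
Step 2: t = remaining / I = 48.965 / 27.95 = 1.752 hr

1.752 hr


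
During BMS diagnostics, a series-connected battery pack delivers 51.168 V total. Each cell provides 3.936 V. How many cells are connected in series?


n = V_pack / V_cell = 51.168 / 3.936 = 13

13


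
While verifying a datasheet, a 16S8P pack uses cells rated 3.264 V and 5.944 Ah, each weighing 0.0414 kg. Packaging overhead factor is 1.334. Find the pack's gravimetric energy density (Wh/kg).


Step 1: V_pack = 16 * 3.264 = 52.224 V
Step 2: C_pack = 8 * 5.944 = 47.552 Ah
Step 3: E_pack = V_pack * C_pack = 52.224 * 47.552 = 2483.4 Wh
Step 4: m_pack = 16 * 8 * 0.0414 * 1.334 = 7.0691 kg
Step 5: ED = E_pack / m_pack = 2483.4 / 7.0691 = 351.3 Wh/kg

351.3 Wh/kg


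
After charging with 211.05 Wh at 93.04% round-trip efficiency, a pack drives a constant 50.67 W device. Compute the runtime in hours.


Step 1: E_discharge = eta/100 * E_charge = 93.04/100 * 211.05 = 196.36 Wh
Step 2: t = E_discharge / P = 196.36 / 50.67 = 3.875 hr

3.875 hr


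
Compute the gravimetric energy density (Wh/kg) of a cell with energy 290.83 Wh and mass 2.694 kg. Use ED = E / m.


ED = E / m = 290.83 / 2.694 = 108.0 Wh/kg

108.0 Wh/kg


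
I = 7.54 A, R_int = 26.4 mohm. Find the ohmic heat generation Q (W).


Convert: R = 26.4 mohm = 0.0264 ohm
I^2 = 56.852
Q = 56.852 * 0.0264 = 1.501 W

1.501 W


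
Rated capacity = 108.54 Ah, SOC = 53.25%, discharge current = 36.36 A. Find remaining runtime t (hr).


Step 1: remaining = SOC/100 * C_total = 53.25/100 * 108.54 = 57.798 Ah
Step 2: t = remaining / I = 57.798 / 36.36 = 1.590 hr

1.590 hr


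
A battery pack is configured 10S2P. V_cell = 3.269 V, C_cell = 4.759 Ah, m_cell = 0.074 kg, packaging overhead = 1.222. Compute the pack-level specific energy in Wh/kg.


Step 1: V_pack = 10 * 3.269 = 32.69 V
Step 2: C_pack = 2 * 4.759 = 9.518 Ah
Step 3: E_pack = V_pack * C_pack = 32.69 * 9.518 = 311.14 Wh
Step 4: m_pack = 10 * 2 * 0.074 * 1.222 = 1.8086 kg
Step 5: ED = E_pack / m_pack = 311.14 / 1.8086 = 172.0 Wh/kg

172.0 Wh/kg


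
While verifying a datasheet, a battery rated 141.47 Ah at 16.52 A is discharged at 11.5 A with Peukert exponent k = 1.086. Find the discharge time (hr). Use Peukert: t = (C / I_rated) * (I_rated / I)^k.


t_rated = C / I_rated = 141.47 / 16.52 = 8.5636 hr
(I_rated/I)^k = (1.4365)^1.086 = 1.482
t = t_rated * (I_rated/I)^k = 8.5636 * 1.482 = 12.69 hr

12.69 hr


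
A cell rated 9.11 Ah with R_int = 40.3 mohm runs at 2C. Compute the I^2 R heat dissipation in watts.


Convert: R = 40.3 mohm = 0.0403 ohm
Step 1: I = C_rate * capacity = 2 * 9.11 = 18.22 A
Step 2: Q = I^2 * R = 18.22^2 * 0.0403 = 331.97 * 0.0403 = 13.38 W

13.38 W


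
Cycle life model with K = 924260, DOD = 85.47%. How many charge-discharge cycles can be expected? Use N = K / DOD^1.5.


Step 1: DOD^1.5 = 85.47^1.5 = 790.17
Step 2: N = 924260 / 790.17 = 1170 cycles

1170 cycles


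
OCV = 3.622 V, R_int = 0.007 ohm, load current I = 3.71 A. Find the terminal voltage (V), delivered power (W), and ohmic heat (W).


Step 1: V_terminal = OCV - I*R = 3.622 - 3.71 * 0.007 = 3.596 V
Step 2: P_out = V_terminal * I = 3.596 * 3.71 = 13.34 W
Step 3: Q = I^2 * R = 3.71^2 * 0.007 = 0.09635 W

V=3.596 V, P=13.34 W, Q=0.09635 W
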